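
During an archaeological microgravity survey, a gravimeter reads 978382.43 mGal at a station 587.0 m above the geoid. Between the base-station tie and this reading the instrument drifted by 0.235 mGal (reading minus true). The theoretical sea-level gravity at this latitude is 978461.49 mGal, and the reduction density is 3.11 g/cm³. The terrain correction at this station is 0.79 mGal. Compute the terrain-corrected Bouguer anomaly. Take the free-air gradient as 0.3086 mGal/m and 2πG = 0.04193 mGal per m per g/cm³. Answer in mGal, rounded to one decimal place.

26.1

Drift-corrected reading = 978382.43 − (0.235) = 978382.195 mGal
Free-air correction = 0.3086 × 587.0 = 181.15 mGal
Free-air anomaly = 978382.195 − 978461.49 + (181.15) = 101.855 mGal
Bouguer slab correction = 0.04193 × 3.11 × 587.0 = 76.55 mGal
Simple Bouguer anomaly = 101.855 − (76.55) = 25.305 mGal
Complete Bouguer anomaly = 25.305 + 0.79 = 26.095 mGal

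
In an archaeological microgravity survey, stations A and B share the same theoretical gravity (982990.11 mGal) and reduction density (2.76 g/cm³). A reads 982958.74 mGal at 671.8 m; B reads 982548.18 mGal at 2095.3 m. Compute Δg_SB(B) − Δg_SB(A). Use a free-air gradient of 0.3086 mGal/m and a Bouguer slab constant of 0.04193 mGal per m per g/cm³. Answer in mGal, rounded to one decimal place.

Δg_SB(A) = 982958.74 − 982990.11 + 0.3086×671.8 − 0.04193×2.76×671.8 = 98.20 mGal
Δg_SB(B) = 982548.18 − 982990.11 + 0.3086×2095.3 − 0.04193×2.76×2095.3 = -37.80 mGal
Difference = -37.80 − (98.20) = -136.00 mGal

-136.0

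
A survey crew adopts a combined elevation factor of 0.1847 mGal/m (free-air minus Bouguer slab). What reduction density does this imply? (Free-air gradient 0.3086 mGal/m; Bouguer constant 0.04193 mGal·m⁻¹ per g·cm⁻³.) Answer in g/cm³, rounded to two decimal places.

2.95

0.1847 = 0.3086 − 0.04193 × ρ
ρ = (0.3086 − 0.1847) / 0.04193 = 2.95 g/cm³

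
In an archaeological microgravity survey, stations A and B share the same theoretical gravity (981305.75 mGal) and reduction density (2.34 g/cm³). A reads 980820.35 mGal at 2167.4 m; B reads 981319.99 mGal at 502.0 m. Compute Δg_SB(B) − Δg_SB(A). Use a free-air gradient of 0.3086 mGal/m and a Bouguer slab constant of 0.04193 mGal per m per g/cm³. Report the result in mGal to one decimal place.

Δg_SB(A) = 980820.35 − 981305.75 + 0.3086×2167.4 − 0.04193×2.34×2167.4 = -29.20 mGal
Δg_SB(B) = 981319.99 − 981305.75 + 0.3086×502.0 − 0.04193×2.34×502.0 = 119.90 mGal
Difference = 119.90 − (-29.20) = 149.10 mGal

149.1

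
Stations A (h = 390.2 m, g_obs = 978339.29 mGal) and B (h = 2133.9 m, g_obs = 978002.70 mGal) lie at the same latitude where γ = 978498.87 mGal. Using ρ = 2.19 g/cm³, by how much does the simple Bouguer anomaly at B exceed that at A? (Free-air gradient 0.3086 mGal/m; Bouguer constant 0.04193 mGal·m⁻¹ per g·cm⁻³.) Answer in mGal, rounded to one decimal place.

Δg_SB(A) = 978339.29 − 978498.87 + 0.3086×390.2 − 0.04193×2.19×390.2 = -75.00 mGal
Δg_SB(B) = 978002.70 − 978498.87 + 0.3086×2133.9 − 0.04193×2.19×2133.9 = -33.60 mGal
Difference = -33.60 − (-75.00) = 41.40 mGal

41.4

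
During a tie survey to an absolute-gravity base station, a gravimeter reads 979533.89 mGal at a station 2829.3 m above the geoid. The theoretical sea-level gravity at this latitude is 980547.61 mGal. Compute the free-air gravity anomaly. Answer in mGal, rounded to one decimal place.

-140.6

Free-air correction = 0.3086 × 2829.3 = 873.12 mGal
Free-air anomaly = 979533.89 − 980547.61 + (873.12) = -140.60 mGal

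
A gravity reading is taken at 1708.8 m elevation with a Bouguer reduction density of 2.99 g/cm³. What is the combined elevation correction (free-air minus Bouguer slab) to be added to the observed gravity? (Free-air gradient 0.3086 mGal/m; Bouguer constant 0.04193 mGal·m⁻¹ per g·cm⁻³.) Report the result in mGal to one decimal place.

Combined gradient = 0.3086 − 0.04193 × 2.99 = 0.1832293 mGal/m
Combined elevation correction = 0.1832293 × 1708.8 = 313.1 mGal

313.1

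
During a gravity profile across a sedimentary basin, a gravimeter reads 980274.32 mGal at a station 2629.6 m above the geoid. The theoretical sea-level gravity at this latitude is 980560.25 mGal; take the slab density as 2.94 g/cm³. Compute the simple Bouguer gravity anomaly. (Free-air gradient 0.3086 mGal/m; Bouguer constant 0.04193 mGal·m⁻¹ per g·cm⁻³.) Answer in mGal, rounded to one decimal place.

201.4

Free-air correction = 0.3086 × 2629.6 = 811.49 mGal
Free-air anomaly = 980274.32 − 980560.25 + (811.49) = 525.56 mGal
Bouguer slab correction = 0.04193 × 2.94 × 2629.6 = 324.16 mGal
Simple Bouguer anomaly = 525.56 − (324.16) = 201.40 mGal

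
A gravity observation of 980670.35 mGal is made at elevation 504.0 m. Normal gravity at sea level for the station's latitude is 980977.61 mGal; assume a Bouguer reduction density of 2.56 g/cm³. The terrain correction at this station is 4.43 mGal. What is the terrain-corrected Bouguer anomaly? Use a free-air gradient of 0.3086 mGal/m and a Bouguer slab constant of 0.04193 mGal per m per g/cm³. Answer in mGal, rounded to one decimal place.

Free-air correction = 0.3086 × 504.0 = 155.53 mGal
Free-air anomaly = 980670.35 − 980977.61 + (155.53) = -151.73 mGal
Bouguer slab correction = 0.04193 × 2.56 × 504.0 = 54.10 mGal
Simple Bouguer anomaly = -151.73 − (54.10) = -205.83 mGal
Complete Bouguer anomaly = -205.83 + 4.43 = -201.40 mGal

-201.4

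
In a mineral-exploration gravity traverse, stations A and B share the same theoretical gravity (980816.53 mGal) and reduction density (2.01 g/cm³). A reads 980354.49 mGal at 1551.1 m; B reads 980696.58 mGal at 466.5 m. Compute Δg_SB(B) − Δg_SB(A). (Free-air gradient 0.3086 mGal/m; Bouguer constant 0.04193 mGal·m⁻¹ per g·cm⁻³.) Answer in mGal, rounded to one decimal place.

Δg_SB(A) = 980354.49 − 980816.53 + 0.3086×1551.1 − 0.04193×2.01×1551.1 = -114.10 mGal
Δg_SB(B) = 980696.58 − 980816.53 + 0.3086×466.5 − 0.04193×2.01×466.5 = -15.30 mGal
Difference = -15.30 − (-114.10) = 98.80 mGal

98.8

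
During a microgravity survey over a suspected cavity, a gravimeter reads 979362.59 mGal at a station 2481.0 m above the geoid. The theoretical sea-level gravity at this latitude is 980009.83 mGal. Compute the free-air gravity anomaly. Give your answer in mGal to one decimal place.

118.4

Free-air correction = 0.3086 × 2481.0 = 765.64 mGal
Free-air anomaly = 979362.59 − 980009.83 + (765.64) = 118.40 mGal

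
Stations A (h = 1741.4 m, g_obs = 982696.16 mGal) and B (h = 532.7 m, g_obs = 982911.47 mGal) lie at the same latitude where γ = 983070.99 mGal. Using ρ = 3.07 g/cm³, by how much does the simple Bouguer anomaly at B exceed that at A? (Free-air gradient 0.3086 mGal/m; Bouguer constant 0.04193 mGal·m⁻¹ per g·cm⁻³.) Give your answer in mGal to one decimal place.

Δg_SB(A) = 982696.16 − 983070.99 + 0.3086×1741.4 − 0.04193×3.07×1741.4 = -61.60 mGal
Δg_SB(B) = 982911.47 − 983070.99 + 0.3086×532.7 − 0.04193×3.07×532.7 = -63.70 mGal
Difference = -63.70 − (-61.60) = -2.10 mGal

-2.1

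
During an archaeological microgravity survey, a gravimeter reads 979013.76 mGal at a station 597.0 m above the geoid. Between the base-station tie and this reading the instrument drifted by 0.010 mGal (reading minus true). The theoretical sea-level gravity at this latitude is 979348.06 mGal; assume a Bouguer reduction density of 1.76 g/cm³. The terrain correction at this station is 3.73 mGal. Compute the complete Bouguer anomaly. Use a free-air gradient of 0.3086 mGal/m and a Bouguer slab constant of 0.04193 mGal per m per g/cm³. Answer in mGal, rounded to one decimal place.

Drift-corrected reading = 979013.76 − (0.010) = 979013.750 mGal
Free-air correction = 0.3086 × 597.0 = 184.23 mGal
Free-air anomaly = 979013.750 − 979348.06 + (184.23) = -150.080 mGal
Bouguer slab correction = 0.04193 × 1.76 × 597.0 = 44.06 mGal
Simple Bouguer anomaly = -150.080 − (44.06) = -194.140 mGal
Complete Bouguer anomaly = -194.140 + 3.73 = -190.410 mGal

-190.4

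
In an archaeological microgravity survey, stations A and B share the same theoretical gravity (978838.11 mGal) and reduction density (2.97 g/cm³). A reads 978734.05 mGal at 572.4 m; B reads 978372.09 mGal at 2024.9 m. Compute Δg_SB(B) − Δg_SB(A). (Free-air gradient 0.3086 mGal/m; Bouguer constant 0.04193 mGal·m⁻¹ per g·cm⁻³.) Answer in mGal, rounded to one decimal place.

Δg_SB(A) = 978734.05 − 978838.11 + 0.3086×572.4 − 0.04193×2.97×572.4 = 1.30 mGal
Δg_SB(B) = 978372.09 − 978838.11 + 0.3086×2024.9 − 0.04193×2.97×2024.9 = -93.30 mGal
Difference = -93.30 − (1.30) = -94.60 mGal

-94.6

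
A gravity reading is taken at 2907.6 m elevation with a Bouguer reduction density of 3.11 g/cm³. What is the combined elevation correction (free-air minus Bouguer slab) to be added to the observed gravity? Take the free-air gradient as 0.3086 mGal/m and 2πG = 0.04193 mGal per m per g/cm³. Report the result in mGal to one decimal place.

Combined gradient = 0.3086 − 0.04193 × 3.11 = 0.1781977 mGal/m
Combined elevation correction = 0.1781977 × 2907.6 = 518.1 mGal

518.1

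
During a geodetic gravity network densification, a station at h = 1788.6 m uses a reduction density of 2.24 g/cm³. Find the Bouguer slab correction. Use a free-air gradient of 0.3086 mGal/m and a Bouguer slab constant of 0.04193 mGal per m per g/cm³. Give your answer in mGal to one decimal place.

168.0

Bouguer slab correction = 0.04193 × 2.24 × 1788.6 = 168.0 mGal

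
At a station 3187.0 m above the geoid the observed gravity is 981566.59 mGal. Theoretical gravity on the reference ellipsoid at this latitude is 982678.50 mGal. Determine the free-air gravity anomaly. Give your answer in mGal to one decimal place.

-128.4

Free-air correction = 0.3086 × 3187.0 = 983.51 mGal
Free-air anomaly = 981566.59 − 982678.50 + (983.51) = -128.40 mGal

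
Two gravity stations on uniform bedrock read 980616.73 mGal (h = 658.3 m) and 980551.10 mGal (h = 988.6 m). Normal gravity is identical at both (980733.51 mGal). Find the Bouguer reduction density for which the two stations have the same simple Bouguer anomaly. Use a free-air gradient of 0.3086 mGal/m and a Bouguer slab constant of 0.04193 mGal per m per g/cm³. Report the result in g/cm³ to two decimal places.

2.62

Δg_obs = 980551.10 − 980616.73 = -65.63 mGal over Δh = 988.6 − 658.3 = 330.3 m
Equal Bouguer anomalies ⇒ Δg_obs + (0.3086 − 0.04193ρ)·Δh = 0
0.3086 − 0.04193ρ = −Δg_obs/Δh = 0.19870
ρ = (0.3086 − 0.19870) / 0.04193 = 2.62 g/cm³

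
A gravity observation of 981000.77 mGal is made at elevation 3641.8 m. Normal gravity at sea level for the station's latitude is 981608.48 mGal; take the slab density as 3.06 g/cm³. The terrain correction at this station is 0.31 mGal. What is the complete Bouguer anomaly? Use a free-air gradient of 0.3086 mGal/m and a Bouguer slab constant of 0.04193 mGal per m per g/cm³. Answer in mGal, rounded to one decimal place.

49.2

Free-air correction = 0.3086 × 3641.8 = 1123.86 mGal
Free-air anomaly = 981000.77 − 981608.48 + (1123.86) = 516.15 mGal
Bouguer slab correction = 0.04193 × 3.06 × 3641.8 = 467.26 mGal
Simple Bouguer anomaly = 516.15 − (467.26) = 48.89 mGal
Complete Bouguer anomaly = 48.89 + 0.31 = 49.20 mGal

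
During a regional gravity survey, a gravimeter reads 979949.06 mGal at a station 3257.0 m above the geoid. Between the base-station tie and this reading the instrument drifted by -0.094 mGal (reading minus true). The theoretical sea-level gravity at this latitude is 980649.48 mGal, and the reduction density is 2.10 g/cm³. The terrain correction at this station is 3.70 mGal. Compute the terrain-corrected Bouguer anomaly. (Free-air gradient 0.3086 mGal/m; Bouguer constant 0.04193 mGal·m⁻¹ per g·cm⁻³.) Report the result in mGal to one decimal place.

Drift-corrected reading = 979949.06 − (-0.094) = 979949.154 mGal
Free-air correction = 0.3086 × 3257.0 = 1005.11 mGal
Free-air anomaly = 979949.154 − 980649.48 + (1005.11) = 304.784 mGal
Bouguer slab correction = 0.04193 × 2.10 × 3257.0 = 286.79 mGal
Simple Bouguer anomaly = 304.784 − (286.79) = 17.994 mGal
Complete Bouguer anomaly = 17.994 + 3.70 = 21.694 mGal

21.7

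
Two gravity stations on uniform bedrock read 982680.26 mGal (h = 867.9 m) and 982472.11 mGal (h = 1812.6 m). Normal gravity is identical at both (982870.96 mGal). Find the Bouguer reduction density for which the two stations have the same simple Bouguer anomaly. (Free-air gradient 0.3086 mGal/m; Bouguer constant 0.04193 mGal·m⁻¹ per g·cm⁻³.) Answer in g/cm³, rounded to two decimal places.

2.11

Δg_obs = 982472.11 − 982680.26 = -208.15 mGal over Δh = 1812.6 − 867.9 = 944.7 m
Equal Bouguer anomalies ⇒ Δg_obs + (0.3086 − 0.04193ρ)·Δh = 0
0.3086 − 0.04193ρ = −Δg_obs/Δh = 0.22033
ρ = (0.3086 − 0.22033) / 0.04193 = 2.11 g/cm³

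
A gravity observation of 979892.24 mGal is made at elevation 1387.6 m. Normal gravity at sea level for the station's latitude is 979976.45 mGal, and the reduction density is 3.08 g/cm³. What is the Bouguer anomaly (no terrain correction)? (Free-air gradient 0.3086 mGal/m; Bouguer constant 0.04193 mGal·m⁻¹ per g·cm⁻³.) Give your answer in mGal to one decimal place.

164.8

Free-air correction = 0.3086 × 1387.6 = 428.21 mGal
Free-air anomaly = 979892.24 − 979976.45 + (428.21) = 344.00 mGal
Bouguer slab correction = 0.04193 × 3.08 × 1387.6 = 179.20 mGal
Simple Bouguer anomaly = 344.00 − (179.20) = 164.80 mGal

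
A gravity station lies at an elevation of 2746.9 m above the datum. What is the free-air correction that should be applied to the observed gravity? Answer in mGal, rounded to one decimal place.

Free-air correction = 0.3086 × 2746.9 = 847.7 mGal

847.7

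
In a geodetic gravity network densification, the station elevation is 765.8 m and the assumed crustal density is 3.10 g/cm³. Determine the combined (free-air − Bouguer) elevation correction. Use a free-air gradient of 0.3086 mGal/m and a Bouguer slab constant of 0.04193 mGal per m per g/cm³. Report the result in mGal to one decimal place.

Combined gradient = 0.3086 − 0.04193 × 3.10 = 0.1786170 mGal/m
Combined elevation correction = 0.1786170 × 765.8 = 136.8 mGal

136.8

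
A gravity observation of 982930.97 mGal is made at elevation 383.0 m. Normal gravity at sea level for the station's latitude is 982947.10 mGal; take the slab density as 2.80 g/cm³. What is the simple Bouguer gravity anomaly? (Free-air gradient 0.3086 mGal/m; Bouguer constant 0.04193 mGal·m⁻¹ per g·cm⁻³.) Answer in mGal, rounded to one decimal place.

Free-air correction = 0.3086 × 383.0 = 118.19 mGal
Free-air anomaly = 982930.97 − 982947.10 + (118.19) = 102.06 mGal
Bouguer slab correction = 0.04193 × 2.80 × 383.0 = 44.97 mGal
Simple Bouguer anomaly = 102.06 − (44.97) = 57.09 mGal

57.1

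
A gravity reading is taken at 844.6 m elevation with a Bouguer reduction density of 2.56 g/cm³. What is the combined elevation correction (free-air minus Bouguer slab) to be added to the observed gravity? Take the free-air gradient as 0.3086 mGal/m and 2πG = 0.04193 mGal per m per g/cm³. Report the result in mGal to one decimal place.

Combined gradient = 0.3086 − 0.04193 × 2.56 = 0.2012592 mGal/m
Combined elevation correction = 0.2012592 × 844.6 = 170.0 mGal

170.0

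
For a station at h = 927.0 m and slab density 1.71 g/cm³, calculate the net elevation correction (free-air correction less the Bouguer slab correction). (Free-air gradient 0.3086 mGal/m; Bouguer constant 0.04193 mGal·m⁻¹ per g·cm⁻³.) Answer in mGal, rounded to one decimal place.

219.6

Combined gradient = 0.3086 − 0.04193 × 1.71 = 0.2368997 mGal/m
Combined elevation correction = 0.2368997 × 927.0 = 219.6 mGal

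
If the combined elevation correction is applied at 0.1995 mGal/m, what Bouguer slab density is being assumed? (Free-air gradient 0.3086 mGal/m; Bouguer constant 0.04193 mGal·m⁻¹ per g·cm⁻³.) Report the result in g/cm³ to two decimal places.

2.60

0.1995 = 0.3086 − 0.04193 × ρ
ρ = (0.3086 − 0.1995) / 0.04193 = 2.60 g/cm³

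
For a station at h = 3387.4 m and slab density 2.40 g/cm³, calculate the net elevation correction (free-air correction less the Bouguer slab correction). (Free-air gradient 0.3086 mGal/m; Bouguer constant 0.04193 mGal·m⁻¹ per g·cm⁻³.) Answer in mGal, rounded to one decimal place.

Combined gradient = 0.3086 − 0.04193 × 2.40 = 0.2079680 mGal/m
Combined elevation correction = 0.2079680 × 3387.4 = 704.5 mGal

704.5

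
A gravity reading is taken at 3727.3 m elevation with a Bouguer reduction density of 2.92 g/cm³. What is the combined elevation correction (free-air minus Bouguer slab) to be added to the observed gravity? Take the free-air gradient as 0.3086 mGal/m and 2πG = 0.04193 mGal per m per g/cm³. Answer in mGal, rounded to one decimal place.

Combined gradient = 0.3086 − 0.04193 × 2.92 = 0.1861644 mGal/m
Combined elevation correction = 0.1861644 × 3727.3 = 693.9 mGal

693.9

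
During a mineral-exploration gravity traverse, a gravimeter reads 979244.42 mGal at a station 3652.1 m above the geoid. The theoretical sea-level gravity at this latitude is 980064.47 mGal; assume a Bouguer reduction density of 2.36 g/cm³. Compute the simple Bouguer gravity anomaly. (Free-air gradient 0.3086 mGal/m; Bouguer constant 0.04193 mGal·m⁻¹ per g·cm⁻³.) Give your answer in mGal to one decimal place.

Free-air correction = 0.3086 × 3652.1 = 1127.04 mGal
Free-air anomaly = 979244.42 − 980064.47 + (1127.04) = 306.99 mGal
Bouguer slab correction = 0.04193 × 2.36 × 3652.1 = 361.39 mGal
Simple Bouguer anomaly = 306.99 − (361.39) = -54.40 mGal

-54.4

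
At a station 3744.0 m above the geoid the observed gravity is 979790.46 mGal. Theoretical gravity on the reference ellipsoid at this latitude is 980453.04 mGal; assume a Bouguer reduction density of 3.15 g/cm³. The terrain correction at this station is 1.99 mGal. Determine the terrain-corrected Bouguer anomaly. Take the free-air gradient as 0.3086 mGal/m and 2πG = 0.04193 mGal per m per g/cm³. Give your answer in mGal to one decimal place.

0.3

Free-air correction = 0.3086 × 3744.0 = 1155.40 mGal
Free-air anomaly = 979790.46 − 980453.04 + (1155.40) = 492.82 mGal
Bouguer slab correction = 0.04193 × 3.15 × 3744.0 = 494.51 mGal
Simple Bouguer anomaly = 492.82 − (494.51) = -1.69 mGal
Complete Bouguer anomaly = -1.69 + 1.99 = 0.30 mGal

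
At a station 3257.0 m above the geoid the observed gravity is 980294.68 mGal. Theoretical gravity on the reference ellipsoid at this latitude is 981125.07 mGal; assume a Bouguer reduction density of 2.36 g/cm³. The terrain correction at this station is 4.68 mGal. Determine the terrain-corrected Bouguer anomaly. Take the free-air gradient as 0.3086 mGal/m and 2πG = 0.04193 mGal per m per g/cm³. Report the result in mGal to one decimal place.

Free-air correction = 0.3086 × 3257.0 = 1005.11 mGal
Free-air anomaly = 980294.68 − 981125.07 + (1005.11) = 174.72 mGal
Bouguer slab correction = 0.04193 × 2.36 × 3257.0 = 322.30 mGal
Simple Bouguer anomaly = 174.72 − (322.30) = -147.58 mGal
Complete Bouguer anomaly = -147.58 + 4.68 = -142.90 mGal

-142.9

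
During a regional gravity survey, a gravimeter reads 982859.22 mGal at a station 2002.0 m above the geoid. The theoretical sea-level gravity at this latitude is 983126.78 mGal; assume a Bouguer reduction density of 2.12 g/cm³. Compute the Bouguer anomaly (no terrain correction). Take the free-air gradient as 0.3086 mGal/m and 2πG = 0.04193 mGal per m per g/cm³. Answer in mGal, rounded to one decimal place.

172.3

Free-air correction = 0.3086 × 2002.0 = 617.82 mGal
Free-air anomaly = 982859.22 − 983126.78 + (617.82) = 350.26 mGal
Bouguer slab correction = 0.04193 × 2.12 × 2002.0 = 177.96 mGal
Simple Bouguer anomaly = 350.26 − (177.96) = 172.30 mGal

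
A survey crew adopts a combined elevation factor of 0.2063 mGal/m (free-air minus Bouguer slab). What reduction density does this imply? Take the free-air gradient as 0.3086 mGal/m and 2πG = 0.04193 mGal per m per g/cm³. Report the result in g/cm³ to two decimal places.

0.2063 = 0.3086 − 0.04193 × ρ
ρ = (0.3086 − 0.2063) / 0.04193 = 2.44 g/cm³

2.44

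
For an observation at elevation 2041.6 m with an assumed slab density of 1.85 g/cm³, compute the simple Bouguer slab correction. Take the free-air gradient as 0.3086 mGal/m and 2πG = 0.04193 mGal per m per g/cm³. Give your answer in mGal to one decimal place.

Bouguer slab correction = 0.04193 × 1.85 × 2041.6 = 158.4 mGal

158.4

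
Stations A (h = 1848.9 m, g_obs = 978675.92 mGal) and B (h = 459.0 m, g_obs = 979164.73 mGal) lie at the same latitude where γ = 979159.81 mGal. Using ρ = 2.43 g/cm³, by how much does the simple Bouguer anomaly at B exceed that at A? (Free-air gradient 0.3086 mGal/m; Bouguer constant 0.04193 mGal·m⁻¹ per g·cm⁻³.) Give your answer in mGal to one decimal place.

Δg_SB(A) = 978675.92 − 979159.81 + 0.3086×1848.9 − 0.04193×2.43×1848.9 = -101.70 mGal
Δg_SB(B) = 979164.73 − 979159.81 + 0.3086×459.0 − 0.04193×2.43×459.0 = 99.80 mGal
Difference = 99.80 − (-101.70) = 201.50 mGal

201.5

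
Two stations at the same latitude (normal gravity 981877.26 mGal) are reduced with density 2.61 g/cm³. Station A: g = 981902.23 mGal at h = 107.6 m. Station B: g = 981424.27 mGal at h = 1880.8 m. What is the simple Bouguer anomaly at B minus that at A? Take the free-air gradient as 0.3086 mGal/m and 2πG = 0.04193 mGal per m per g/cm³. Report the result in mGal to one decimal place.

Δg_SB(A) = 981902.23 − 981877.26 + 0.3086×107.6 − 0.04193×2.61×107.6 = 46.40 mGal
Δg_SB(B) = 981424.27 − 981877.26 + 0.3086×1880.8 − 0.04193×2.61×1880.8 = -78.40 mGal
Difference = -78.40 − (46.40) = -124.80 mGal

-124.8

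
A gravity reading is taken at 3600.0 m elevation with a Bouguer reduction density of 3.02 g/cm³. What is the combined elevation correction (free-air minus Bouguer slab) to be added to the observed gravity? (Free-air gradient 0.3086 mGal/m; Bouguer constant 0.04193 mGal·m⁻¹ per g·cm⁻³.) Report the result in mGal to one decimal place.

655.1

Combined gradient = 0.3086 − 0.04193 × 3.02 = 0.1819714 mGal/m
Combined elevation correction = 0.1819714 × 3600.0 = 655.1 mGal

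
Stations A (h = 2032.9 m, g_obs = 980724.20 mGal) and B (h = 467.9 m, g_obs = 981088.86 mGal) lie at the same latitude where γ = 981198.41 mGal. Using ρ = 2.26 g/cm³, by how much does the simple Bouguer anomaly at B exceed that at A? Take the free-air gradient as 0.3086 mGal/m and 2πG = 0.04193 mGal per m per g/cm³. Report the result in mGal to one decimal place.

30.0

Δg_SB(A) = 980724.20 − 981198.41 + 0.3086×2032.9 − 0.04193×2.26×2032.9 = -39.50 mGal
Δg_SB(B) = 981088.86 − 981198.41 + 0.3086×467.9 − 0.04193×2.26×467.9 = -9.50 mGal
Difference = -9.50 − (-39.50) = 30.00 mGal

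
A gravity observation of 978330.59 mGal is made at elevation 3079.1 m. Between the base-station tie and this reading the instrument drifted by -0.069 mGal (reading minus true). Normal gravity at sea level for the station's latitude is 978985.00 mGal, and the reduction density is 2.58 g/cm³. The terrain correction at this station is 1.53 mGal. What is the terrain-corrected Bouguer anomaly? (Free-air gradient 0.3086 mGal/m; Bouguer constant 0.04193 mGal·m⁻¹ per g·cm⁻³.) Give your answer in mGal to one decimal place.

Drift-corrected reading = 978330.59 − (-0.069) = 978330.659 mGal
Free-air correction = 0.3086 × 3079.1 = 950.21 mGal
Free-air anomaly = 978330.659 − 978985.00 + (950.21) = 295.869 mGal
Bouguer slab correction = 0.04193 × 2.58 × 3079.1 = 333.10 mGal
Simple Bouguer anomaly = 295.869 − (333.10) = -37.231 mGal
Complete Bouguer anomaly = -37.231 + 1.53 = -35.701 mGal

-35.7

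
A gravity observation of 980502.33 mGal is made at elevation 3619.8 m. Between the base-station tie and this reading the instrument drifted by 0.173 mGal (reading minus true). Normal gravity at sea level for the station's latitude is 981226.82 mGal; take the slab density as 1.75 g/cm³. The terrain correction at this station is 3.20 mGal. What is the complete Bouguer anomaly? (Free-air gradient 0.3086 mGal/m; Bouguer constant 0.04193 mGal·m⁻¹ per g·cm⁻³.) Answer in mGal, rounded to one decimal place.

130.0

Drift-corrected reading = 980502.33 − (0.173) = 980502.157 mGal
Free-air correction = 0.3086 × 3619.8 = 1117.07 mGal
Free-air anomaly = 980502.157 − 981226.82 + (1117.07) = 392.407 mGal
Bouguer slab correction = 0.04193 × 1.75 × 3619.8 = 265.61 mGal
Simple Bouguer anomaly = 392.407 − (265.61) = 126.797 mGal
Complete Bouguer anomaly = 126.797 + 3.20 = 129.997 mGal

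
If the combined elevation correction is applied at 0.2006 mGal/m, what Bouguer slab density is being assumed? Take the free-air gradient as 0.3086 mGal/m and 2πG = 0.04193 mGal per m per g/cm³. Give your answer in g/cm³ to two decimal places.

2.58

0.2006 = 0.3086 − 0.04193 × ρ
ρ = (0.3086 − 0.2006) / 0.04193 = 2.58 g/cm³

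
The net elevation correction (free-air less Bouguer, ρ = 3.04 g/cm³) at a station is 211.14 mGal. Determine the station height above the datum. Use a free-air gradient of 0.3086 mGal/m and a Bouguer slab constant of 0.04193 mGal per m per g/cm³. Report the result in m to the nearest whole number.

1166

Combined gradient = 0.3086 − 0.04193 × 3.04 = 0.1811328 mGal/m
h = 211.14 / 0.1811328 = 1165.66 m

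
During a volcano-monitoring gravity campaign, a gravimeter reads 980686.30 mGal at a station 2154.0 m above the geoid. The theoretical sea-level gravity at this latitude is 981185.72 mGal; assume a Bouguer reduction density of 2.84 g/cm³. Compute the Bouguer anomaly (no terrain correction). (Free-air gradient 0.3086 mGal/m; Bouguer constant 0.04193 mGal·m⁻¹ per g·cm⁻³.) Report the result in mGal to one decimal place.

-91.2

Free-air correction = 0.3086 × 2154.0 = 664.72 mGal
Free-air anomaly = 980686.30 − 981185.72 + (664.72) = 165.30 mGal
Bouguer slab correction = 0.04193 × 2.84 × 2154.0 = 256.50 mGal
Simple Bouguer anomaly = 165.30 − (256.50) = -91.20 mGal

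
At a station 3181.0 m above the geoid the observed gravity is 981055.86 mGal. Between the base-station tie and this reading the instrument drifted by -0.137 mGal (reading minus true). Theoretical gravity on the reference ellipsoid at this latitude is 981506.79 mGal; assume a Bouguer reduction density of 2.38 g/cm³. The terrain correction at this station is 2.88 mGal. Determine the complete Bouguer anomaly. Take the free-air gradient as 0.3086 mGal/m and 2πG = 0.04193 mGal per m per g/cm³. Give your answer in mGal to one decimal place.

Drift-corrected reading = 981055.86 − (-0.137) = 981055.997 mGal
Free-air correction = 0.3086 × 3181.0 = 981.66 mGal
Free-air anomaly = 981055.997 − 981506.79 + (981.66) = 530.867 mGal
Bouguer slab correction = 0.04193 × 2.38 × 3181.0 = 317.44 mGal
Simple Bouguer anomaly = 530.867 − (317.44) = 213.427 mGal
Complete Bouguer anomaly = 213.427 + 2.88 = 216.307 mGal

216.3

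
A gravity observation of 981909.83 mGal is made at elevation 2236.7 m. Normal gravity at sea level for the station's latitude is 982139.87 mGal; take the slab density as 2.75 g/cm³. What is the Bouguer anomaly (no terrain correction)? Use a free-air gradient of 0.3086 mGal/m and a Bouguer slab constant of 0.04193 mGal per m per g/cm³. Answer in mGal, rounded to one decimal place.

Free-air correction = 0.3086 × 2236.7 = 690.25 mGal
Free-air anomaly = 981909.83 − 982139.87 + (690.25) = 460.21 mGal
Bouguer slab correction = 0.04193 × 2.75 × 2236.7 = 257.91 mGal
Simple Bouguer anomaly = 460.21 − (257.91) = 202.30 mGal

202.3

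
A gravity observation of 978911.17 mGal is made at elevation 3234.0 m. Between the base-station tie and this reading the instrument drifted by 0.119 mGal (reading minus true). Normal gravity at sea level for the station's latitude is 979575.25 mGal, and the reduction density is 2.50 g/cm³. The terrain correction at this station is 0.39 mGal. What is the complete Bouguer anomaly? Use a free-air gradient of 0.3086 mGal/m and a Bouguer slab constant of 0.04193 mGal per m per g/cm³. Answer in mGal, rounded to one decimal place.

-4.8

Drift-corrected reading = 978911.17 − (0.119) = 978911.051 mGal
Free-air correction = 0.3086 × 3234.0 = 998.01 mGal
Free-air anomaly = 978911.051 − 979575.25 + (998.01) = 333.811 mGal
Bouguer slab correction = 0.04193 × 2.50 × 3234.0 = 339.00 mGal
Simple Bouguer anomaly = 333.811 − (339.00) = -5.189 mGal
Complete Bouguer anomaly = -5.189 + 0.39 = -4.799 mGal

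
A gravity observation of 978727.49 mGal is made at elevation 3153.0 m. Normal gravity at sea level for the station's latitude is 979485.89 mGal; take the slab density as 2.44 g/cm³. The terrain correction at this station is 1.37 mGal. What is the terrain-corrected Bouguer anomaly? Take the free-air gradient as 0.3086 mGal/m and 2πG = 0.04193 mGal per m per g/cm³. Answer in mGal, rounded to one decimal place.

Free-air correction = 0.3086 × 3153.0 = 973.02 mGal
Free-air anomaly = 978727.49 − 979485.89 + (973.02) = 214.62 mGal
Bouguer slab correction = 0.04193 × 2.44 × 3153.0 = 322.58 mGal
Simple Bouguer anomaly = 214.62 − (322.58) = -107.96 mGal
Complete Bouguer anomaly = -107.96 + 1.37 = -106.59 mGal

-106.6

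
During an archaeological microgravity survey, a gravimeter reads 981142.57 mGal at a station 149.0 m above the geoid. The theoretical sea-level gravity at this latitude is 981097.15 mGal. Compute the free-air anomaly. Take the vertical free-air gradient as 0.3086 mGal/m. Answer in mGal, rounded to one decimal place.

Free-air correction = 0.3086 × 149.0 = 45.98 mGal
Free-air anomaly = 981142.57 − 981097.15 + (45.98) = 91.40 mGal

91.4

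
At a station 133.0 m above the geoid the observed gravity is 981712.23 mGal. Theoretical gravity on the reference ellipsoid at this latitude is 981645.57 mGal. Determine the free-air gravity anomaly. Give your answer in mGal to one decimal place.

Free-air correction = 0.3086 × 133.0 = 41.04 mGal
Free-air anomaly = 981712.23 − 981645.57 + (41.04) = 107.70 mGal

107.7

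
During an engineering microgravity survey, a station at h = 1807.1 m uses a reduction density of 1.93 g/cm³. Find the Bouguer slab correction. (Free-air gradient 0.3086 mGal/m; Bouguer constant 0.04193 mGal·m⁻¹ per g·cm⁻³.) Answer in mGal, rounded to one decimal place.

Bouguer slab correction = 0.04193 × 1.93 × 1807.1 = 146.2 mGal

146.2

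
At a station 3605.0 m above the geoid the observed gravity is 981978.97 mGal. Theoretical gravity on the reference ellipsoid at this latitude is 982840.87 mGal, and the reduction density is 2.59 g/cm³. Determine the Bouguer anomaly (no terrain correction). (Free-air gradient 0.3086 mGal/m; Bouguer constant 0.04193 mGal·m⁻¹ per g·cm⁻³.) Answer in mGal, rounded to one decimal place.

-140.9

Free-air correction = 0.3086 × 3605.0 = 1112.50 mGal
Free-air anomaly = 981978.97 − 982840.87 + (1112.50) = 250.60 mGal
Bouguer slab correction = 0.04193 × 2.59 × 3605.0 = 391.50 mGal
Simple Bouguer anomaly = 250.60 − (391.50) = -140.90 mGal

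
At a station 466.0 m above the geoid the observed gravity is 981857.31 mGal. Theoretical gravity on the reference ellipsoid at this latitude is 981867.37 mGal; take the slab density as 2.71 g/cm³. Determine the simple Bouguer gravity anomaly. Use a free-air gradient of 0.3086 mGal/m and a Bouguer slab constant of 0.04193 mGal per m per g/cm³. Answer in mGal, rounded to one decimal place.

Free-air correction = 0.3086 × 466.0 = 143.81 mGal
Free-air anomaly = 981857.31 − 981867.37 + (143.81) = 133.75 mGal
Bouguer slab correction = 0.04193 × 2.71 × 466.0 = 52.95 mGal
Simple Bouguer anomaly = 133.75 − (52.95) = 80.80 mGal

80.8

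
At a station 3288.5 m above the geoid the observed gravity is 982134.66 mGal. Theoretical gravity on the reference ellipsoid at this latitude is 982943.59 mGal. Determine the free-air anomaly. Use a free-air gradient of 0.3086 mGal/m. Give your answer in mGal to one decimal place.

205.9

Free-air correction = 0.3086 × 3288.5 = 1014.83 mGal
Free-air anomaly = 982134.66 − 982943.59 + (1014.83) = 205.90 mGal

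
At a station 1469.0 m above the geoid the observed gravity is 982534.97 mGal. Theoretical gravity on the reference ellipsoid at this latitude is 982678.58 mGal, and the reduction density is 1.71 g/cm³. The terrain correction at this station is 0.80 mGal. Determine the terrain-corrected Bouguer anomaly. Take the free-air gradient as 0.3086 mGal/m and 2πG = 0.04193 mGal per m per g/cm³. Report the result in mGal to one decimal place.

Free-air correction = 0.3086 × 1469.0 = 453.33 mGal
Free-air anomaly = 982534.97 − 982678.58 + (453.33) = 309.72 mGal
Bouguer slab correction = 0.04193 × 1.71 × 1469.0 = 105.33 mGal
Simple Bouguer anomaly = 309.72 − (105.33) = 204.39 mGal
Complete Bouguer anomaly = 204.39 + 0.80 = 205.19 mGal

205.2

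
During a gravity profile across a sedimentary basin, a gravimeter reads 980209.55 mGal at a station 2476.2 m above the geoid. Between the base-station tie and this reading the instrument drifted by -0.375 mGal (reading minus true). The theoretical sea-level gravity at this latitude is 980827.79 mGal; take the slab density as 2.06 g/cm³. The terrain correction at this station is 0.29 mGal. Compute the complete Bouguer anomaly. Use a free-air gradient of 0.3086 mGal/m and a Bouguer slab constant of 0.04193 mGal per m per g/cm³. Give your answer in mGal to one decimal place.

Drift-corrected reading = 980209.55 − (-0.375) = 980209.925 mGal
Free-air correction = 0.3086 × 2476.2 = 764.16 mGal
Free-air anomaly = 980209.925 − 980827.79 + (764.16) = 146.295 mGal
Bouguer slab correction = 0.04193 × 2.06 × 2476.2 = 213.88 mGal
Simple Bouguer anomaly = 146.295 − (213.88) = -67.585 mGal
Complete Bouguer anomaly = -67.585 + 0.29 = -67.295 mGal

-67.3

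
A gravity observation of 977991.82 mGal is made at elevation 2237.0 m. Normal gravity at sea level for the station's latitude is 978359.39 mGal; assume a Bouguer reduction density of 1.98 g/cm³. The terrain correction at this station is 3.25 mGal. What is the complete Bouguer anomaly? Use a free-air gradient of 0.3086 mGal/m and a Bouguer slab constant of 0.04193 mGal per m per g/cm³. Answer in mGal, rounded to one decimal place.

Free-air correction = 0.3086 × 2237.0 = 690.34 mGal
Free-air anomaly = 977991.82 − 978359.39 + (690.34) = 322.77 mGal
Bouguer slab correction = 0.04193 × 1.98 × 2237.0 = 185.72 mGal
Simple Bouguer anomaly = 322.77 − (185.72) = 137.05 mGal
Complete Bouguer anomaly = 137.05 + 3.25 = 140.30 mGal

140.3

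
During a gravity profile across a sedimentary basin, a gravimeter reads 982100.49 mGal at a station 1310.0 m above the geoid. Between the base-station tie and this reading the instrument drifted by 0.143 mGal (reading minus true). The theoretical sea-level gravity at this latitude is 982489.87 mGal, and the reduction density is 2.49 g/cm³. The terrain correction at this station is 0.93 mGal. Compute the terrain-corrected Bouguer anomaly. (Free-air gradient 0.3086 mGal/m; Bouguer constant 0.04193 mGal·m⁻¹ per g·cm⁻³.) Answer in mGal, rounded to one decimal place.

-121.1

Drift-corrected reading = 982100.49 − (0.143) = 982100.347 mGal
Free-air correction = 0.3086 × 1310.0 = 404.27 mGal
Free-air anomaly = 982100.347 − 982489.87 + (404.27) = 14.747 mGal
Bouguer slab correction = 0.04193 × 2.49 × 1310.0 = 136.77 mGal
Simple Bouguer anomaly = 14.747 − (136.77) = -122.023 mGal
Complete Bouguer anomaly = -122.023 + 0.93 = -121.093 mGal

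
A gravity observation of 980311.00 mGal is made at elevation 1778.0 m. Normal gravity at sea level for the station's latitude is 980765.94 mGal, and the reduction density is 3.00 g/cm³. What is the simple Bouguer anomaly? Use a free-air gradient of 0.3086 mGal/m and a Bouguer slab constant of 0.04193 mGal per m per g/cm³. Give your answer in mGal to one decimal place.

Free-air correction = 0.3086 × 1778.0 = 548.69 mGal
Free-air anomaly = 980311.00 − 980765.94 + (548.69) = 93.75 mGal
Bouguer slab correction = 0.04193 × 3.00 × 1778.0 = 223.65 mGal
Simple Bouguer anomaly = 93.75 − (223.65) = -129.90 mGal

-129.9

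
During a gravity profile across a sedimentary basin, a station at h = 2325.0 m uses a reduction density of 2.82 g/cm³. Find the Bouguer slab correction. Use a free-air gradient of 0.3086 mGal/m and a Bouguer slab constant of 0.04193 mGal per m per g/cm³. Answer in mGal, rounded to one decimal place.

274.9

Bouguer slab correction = 0.04193 × 2.82 × 2325.0 = 274.9 mGal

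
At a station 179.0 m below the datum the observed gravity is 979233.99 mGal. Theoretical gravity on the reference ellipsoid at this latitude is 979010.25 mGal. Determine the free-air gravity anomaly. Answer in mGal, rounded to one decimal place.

Free-air correction = 0.3086 × -179.0 = -55.24 mGal
Free-air anomaly = 979233.99 − 979010.25 + (-55.24) = 168.50 mGal

168.5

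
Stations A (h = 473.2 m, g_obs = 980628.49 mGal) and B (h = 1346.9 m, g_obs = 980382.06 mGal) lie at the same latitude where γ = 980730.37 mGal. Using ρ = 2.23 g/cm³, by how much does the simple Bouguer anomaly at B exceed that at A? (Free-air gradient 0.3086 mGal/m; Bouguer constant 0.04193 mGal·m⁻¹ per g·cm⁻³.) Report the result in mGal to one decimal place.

-58.5

Δg_SB(A) = 980628.49 − 980730.37 + 0.3086×473.2 − 0.04193×2.23×473.2 = -0.10 mGal
Δg_SB(B) = 980382.06 − 980730.37 + 0.3086×1346.9 − 0.04193×2.23×1346.9 = -58.60 mGal
Difference = -58.60 − (-0.10) = -58.50 mGal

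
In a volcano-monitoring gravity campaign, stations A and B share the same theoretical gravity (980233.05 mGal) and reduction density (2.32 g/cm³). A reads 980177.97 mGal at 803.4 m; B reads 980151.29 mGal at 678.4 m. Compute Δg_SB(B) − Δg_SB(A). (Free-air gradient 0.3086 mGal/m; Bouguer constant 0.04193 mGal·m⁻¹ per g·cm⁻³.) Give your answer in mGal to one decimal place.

-53.1

Δg_SB(A) = 980177.97 − 980233.05 + 0.3086×803.4 − 0.04193×2.32×803.4 = 114.70 mGal
Δg_SB(B) = 980151.29 − 980233.05 + 0.3086×678.4 − 0.04193×2.32×678.4 = 61.60 mGal
Difference = 61.60 − (114.70) = -53.10 mGal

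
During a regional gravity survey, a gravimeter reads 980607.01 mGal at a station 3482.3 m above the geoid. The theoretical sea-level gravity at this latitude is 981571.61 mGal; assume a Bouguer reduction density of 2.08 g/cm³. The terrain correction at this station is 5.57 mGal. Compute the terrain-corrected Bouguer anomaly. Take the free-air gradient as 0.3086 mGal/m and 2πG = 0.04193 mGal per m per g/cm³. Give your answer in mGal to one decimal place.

-188.1

Free-air correction = 0.3086 × 3482.3 = 1074.64 mGal
Free-air anomaly = 980607.01 − 981571.61 + (1074.64) = 110.04 mGal
Bouguer slab correction = 0.04193 × 2.08 × 3482.3 = 303.71 mGal
Simple Bouguer anomaly = 110.04 − (303.71) = -193.67 mGal
Complete Bouguer anomaly = -193.67 + 5.57 = -188.10 mGal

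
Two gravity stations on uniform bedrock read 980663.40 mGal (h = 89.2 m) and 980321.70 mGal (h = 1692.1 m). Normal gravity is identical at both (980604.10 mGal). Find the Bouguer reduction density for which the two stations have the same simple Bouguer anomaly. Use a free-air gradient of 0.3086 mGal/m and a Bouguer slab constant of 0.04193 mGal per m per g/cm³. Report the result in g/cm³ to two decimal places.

Δg_obs = 980321.70 − 980663.40 = -341.70 mGal over Δh = 1692.1 − 89.2 = 1602.9 m
Equal Bouguer anomalies ⇒ Δg_obs + (0.3086 − 0.04193ρ)·Δh = 0
0.3086 − 0.04193ρ = −Δg_obs/Δh = 0.21318
ρ = (0.3086 − 0.21318) / 0.04193 = 2.28 g/cm³

2.28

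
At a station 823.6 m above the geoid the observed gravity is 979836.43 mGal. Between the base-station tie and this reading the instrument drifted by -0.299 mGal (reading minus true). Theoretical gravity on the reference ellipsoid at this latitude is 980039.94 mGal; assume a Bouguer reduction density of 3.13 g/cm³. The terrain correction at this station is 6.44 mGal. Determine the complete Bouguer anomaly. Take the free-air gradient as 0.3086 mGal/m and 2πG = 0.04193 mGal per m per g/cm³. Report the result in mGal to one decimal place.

Drift-corrected reading = 979836.43 − (-0.299) = 979836.729 mGal
Free-air correction = 0.3086 × 823.6 = 254.16 mGal
Free-air anomaly = 979836.729 − 980039.94 + (254.16) = 50.949 mGal
Bouguer slab correction = 0.04193 × 3.13 × 823.6 = 108.09 mGal
Simple Bouguer anomaly = 50.949 − (108.09) = -57.141 mGal
Complete Bouguer anomaly = -57.141 + 6.44 = -50.701 mGal

-50.7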